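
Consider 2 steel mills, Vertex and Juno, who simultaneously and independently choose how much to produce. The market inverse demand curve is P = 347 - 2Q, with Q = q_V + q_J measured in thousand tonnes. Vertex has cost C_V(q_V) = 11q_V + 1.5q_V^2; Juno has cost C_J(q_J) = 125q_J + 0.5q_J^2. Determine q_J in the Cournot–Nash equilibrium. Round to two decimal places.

28.45

Vertex's profit: π_V = (347 - 2Q)q_V - (11q_V + (3/2)q_V²). Setting ∂π_V/∂q_V = 0: 336 - 7q_V - 2(q_J) = 0.
Juno's profit: π_J = (347 - 2Q)q_J - (125q_J + (1/2)q_J²). Setting ∂π_J/∂q_J = 0: 222 - 5q_J - 2(q_V) = 0.
Rearranging gives the reaction functions q_V = (336 - 2q_J)/7 and q_J = (222 - 2q_V)/5.
Substituting one into the other gives q_V = 1236/31 and q_J = 882/31.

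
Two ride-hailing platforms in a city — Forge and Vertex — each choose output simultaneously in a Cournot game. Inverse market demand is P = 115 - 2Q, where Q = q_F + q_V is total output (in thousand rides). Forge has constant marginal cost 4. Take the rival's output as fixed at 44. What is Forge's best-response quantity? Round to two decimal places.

With the rival's output fixed at 44, Forge's profit is π_F = (115 - 2·44 - 2q_F)q_F - (4q_F) = (27 - 2q_F)q_F - (4q_F).
∂π_F/∂q_F = 23 - 4q_F = 0, so q_F = 23/4.

5.75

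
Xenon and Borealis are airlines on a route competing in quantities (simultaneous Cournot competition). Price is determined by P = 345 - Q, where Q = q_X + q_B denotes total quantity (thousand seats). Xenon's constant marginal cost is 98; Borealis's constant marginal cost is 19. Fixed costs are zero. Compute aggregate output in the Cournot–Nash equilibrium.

191

Xenon's profit: π_X = (345 - Q)q_X - (98q_X). Setting ∂π_X/∂q_X = 0: 247 - 2q_X - (q_B) = 0.
Borealis's first-order condition: 326 - 2q_B - (q_X) = 0.
Rearranging gives the reaction functions q_X = (247 - q_B)/2 and q_B = (326 - q_X)/2.
Solving the pair: q_X = 56, q_B = 135.
Total output Q = 56 + 135 = 191.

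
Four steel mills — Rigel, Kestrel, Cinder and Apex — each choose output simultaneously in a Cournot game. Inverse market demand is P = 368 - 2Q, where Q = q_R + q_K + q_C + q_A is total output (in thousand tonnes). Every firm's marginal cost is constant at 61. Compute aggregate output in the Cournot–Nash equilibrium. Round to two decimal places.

A representative firm's profit is π_i = q_i(368 - 2Q) - 61q_i.
First-order condition (treating rivals' output as given): 307 - 4q_i - 2·Σ_{j≠i} q_j = 0.
By symmetry each firm produces the same amount; substituting Σ_{j≠i} q_j = 3q_i yields q_i = 307/10.
Total output Q = 307/10 + 307/10 + 307/10 + 307/10 = 614/5.

122.80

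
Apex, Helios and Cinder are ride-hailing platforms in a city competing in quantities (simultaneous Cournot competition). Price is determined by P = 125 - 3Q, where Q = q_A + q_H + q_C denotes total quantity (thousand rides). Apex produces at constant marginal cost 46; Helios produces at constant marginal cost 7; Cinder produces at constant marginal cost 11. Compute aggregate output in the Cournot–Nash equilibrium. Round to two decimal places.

Apex's profit: π_A = (125 - 3Q)q_A - (46q_A). Setting ∂π_A/∂q_A = 0: 79 - 6q_A - 3(q_H + q_C) = 0.
Helios's profit: π_H = (125 - 3Q)q_H - (7q_H). Setting ∂π_H/∂q_H = 0: 118 - 6q_H - 3(q_A + q_C) = 0.
Cinder's profit: π_C = (125 - 3Q)q_C - (11q_C). Setting ∂π_C/∂q_C = 0: 114 - 6q_C - 3(q_A + q_H) = 0.
Adding the 3 first-order conditions: 311 − 12Q = 0, so Q = 311/12.
Back-substituting: q_A = (79 − 311/4)/3 = 5/12, q_H = (118 − 311/4)/3 = 161/12, q_C = (114 − 311/4)/3 = 145/12.
Total output Q = 5/12 + 161/12 + 145/12 = 311/12.

25.92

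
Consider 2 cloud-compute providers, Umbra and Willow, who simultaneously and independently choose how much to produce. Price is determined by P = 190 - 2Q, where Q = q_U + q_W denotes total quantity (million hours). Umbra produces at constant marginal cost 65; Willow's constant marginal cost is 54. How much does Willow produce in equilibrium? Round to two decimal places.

24.50

Umbra's profit: π_U = (190 - 2Q)q_U - (65q_U). Setting ∂π_U/∂q_U = 0: 125 - 4q_U - 2(q_W) = 0.
Willow's first-order condition: 136 - 4q_W - 2(q_U) = 0.
Rearranging gives the reaction functions q_U = (125 - 2q_W)/4 and q_W = (136 - 2q_U)/4.
Solving the pair: q_U = 19, q_W = 49/2.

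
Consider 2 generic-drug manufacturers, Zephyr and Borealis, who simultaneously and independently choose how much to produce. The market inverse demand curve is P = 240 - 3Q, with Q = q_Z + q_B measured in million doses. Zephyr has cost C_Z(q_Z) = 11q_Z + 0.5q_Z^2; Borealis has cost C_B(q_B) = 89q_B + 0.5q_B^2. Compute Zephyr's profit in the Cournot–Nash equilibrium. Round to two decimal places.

2892.97

Zephyr's profit: π_Z = (240 - 3Q)q_Z - (11q_Z + (1/2)q_Z²). Setting ∂π_Z/∂q_Z = 0: 229 - 7q_Z - 3(q_B) = 0.
Borealis's profit: π_B = (240 - 3Q)q_B - (89q_B + (1/2)q_B²). Setting ∂π_B/∂q_B = 0: 151 - 7q_B - 3(q_Z) = 0.
Best responses: q_Z = (229 - 3q_B)/7, q_B = (151 - 3q_Z)/7.
Solving the pair: q_Z = 115/4, q_B = 37/4.
Price P = 240 - 3·38 = 126.
Zephyr's profit: 126·(115/4) - 11·(115/4) - (1/2)(115/4)² = 2892.9688.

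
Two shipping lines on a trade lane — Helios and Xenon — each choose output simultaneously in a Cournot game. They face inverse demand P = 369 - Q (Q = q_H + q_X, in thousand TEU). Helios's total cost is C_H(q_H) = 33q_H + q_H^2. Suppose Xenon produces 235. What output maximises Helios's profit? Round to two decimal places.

25.25

With the rival's output fixed at 235, Helios's profit is π_H = (369 - 235 - q_H)q_H - (33q_H + q_H²) = (134 - q_H)q_H - (33q_H + q_H²).
∂π_H/∂q_H = 101 - 4q_H = 0, so q_H = 101/4.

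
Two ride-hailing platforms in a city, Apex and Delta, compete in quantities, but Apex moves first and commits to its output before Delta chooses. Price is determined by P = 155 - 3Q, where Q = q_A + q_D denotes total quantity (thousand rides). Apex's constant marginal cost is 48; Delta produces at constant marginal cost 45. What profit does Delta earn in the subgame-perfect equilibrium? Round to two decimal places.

The follower Delta best-responds to any q_A: π_D = (155 - 3Q)q_D - 45q_D.
∂π_D/∂q_D = 110 - 3q_A - 6q_D = 0 gives the reaction function q_D = (110 - 3q_A)/6.
The leader anticipates this reaction. Substituting into P = 155 - 3Q gives P = 100 - (3/2)q_A, so π_A = (100 - (3/2)q_A)q_A - 48q_A.
The leader's first-order condition 52 - 3q_A = 0 yields q_A = 52/3.
Then q_D = (110 - 3·(52/3))/6 = 29/3.
Price P = 155 - 3·27 = 74.
Delta's profit: (74 - 45)·(29/3) = 841/3.

280.33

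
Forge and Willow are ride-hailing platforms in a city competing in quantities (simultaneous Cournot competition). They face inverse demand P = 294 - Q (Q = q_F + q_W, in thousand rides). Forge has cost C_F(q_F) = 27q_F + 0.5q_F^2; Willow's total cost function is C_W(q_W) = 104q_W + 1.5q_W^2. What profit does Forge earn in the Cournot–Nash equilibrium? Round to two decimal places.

Forge's profit: π_F = (294 - Q)q_F - (27q_F + (1/2)q_F²). Setting ∂π_F/∂q_F = 0: 267 - 3q_F - (q_W) = 0.
Willow's first-order condition: 190 - 5q_W - (q_F) = 0.
So q_F = (267 - q_W)/3 and q_W = (190 - q_F)/5.
Substituting one into the other gives q_F = 1145/14 and q_W = 303/14.
Price P = 294 - 724/7 = 1334/7.
Forge's profit: (1334/7)·(1145/14) - 27·(1145/14) - (1/2)(1145/14)² = 10033.3546.

10033.35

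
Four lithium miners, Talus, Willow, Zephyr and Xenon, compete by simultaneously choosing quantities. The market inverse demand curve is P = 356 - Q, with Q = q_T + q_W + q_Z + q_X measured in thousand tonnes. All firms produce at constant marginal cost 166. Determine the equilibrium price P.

204

Each firm earns π_i = (356 - Q)q_i - 166q_i.
First-order condition (treating rivals' output as given): 190 - 2q_i - Σ_{j≠i} q_j = 0.
With identical firms every q_j equals q_i, so Σ_{j≠i} q_j = 3q_i and 190 = 5q_i, giving q_i = 38.
Total output Q = 152, so price P = 356 - 152 = 204.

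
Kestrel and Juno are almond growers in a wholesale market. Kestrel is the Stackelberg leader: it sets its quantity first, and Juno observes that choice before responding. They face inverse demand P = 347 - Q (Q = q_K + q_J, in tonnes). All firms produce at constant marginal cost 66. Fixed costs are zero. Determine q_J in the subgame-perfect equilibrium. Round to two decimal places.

Solve by backward induction. Given q_K, the follower Juno maximises π_J = (347 - q_K - q_J)q_J - 66q_J.
Setting the follower's marginal profit to zero, 281 - q_K - 2q_J = 0, i.e. q_J = (281 - q_K)/2.
The leader anticipates this reaction. Substituting into P = 347 - Q gives P = 413/2 - (1/2)q_K, so π_K = (413/2 - (1/2)q_K)q_K - 66q_K.
Maximising: ∂π_K/∂q_K = 281/2 - q_K = 0, giving q_K = 281/2.
Then q_J = (281 - 281/2)/2 = 281/4.

70.25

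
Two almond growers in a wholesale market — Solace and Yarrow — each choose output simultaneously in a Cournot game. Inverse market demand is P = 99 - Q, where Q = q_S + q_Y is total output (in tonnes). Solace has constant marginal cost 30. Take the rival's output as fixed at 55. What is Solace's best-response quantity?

With the rival's output fixed at 55, Solace's profit is π_S = (99 - 55 - q_S)q_S - (30q_S) = (44 - q_S)q_S - (30q_S).
∂π_S/∂q_S = 14 - 2q_S = 0, so q_S = 7.

7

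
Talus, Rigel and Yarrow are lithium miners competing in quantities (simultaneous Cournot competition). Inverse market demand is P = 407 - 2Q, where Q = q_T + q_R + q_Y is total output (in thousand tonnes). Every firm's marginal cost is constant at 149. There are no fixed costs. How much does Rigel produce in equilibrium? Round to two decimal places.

32.25

Each firm earns π_i = (407 - 2Q)q_i - 149q_i.
First-order condition (treating rivals' output as given): 258 - 4q_i - 2·Σ_{j≠i} q_j = 0.
By symmetry each firm produces the same amount; substituting Σ_{j≠i} q_j = 2q_i yields q_i = 258/8 = 129/4.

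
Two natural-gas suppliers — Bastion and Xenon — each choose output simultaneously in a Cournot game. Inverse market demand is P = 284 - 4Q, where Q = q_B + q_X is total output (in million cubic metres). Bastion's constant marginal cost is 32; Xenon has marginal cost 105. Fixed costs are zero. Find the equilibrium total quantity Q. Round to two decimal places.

35.92

Bastion's profit: π_B = (284 - 4Q)q_B - (32q_B). Setting ∂π_B/∂q_B = 0: 252 - 8q_B - 4(q_X) = 0.
Xenon's profit: π_X = (284 - 4Q)q_X - (105q_X). Setting ∂π_X/∂q_X = 0: 179 - 8q_X - 4(q_B) = 0.
So q_B = (252 - 4q_X)/8 and q_X = (179 - 4q_B)/8.
Substituting one into the other gives q_B = 325/12 and q_X = 53/6.
Total output Q = 325/12 + 53/6 = 431/12.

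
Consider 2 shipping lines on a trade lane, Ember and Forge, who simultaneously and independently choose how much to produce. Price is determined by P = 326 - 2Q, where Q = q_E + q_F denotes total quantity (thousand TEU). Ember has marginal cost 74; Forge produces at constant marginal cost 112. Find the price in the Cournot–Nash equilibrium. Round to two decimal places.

Ember's profit: π_E = (326 - 2Q)q_E - (74q_E). Setting ∂π_E/∂q_E = 0: 252 - 4q_E - 2(q_F) = 0.
Forge's first-order condition: 214 - 4q_F - 2(q_E) = 0.
Best responses: q_E = (252 - 2q_F)/4, q_F = (214 - 2q_E)/4.
Solving the pair: q_E = 145/3, q_F = 88/3.
Total output Q = 233/3, so price P = 326 - 2·(233/3) = 512/3.

170.67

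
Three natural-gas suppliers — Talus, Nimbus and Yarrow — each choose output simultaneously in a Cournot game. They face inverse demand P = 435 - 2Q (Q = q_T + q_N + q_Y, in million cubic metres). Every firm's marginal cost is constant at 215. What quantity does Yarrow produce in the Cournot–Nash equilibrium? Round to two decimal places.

27.50

A representative firm's profit is π_i = q_i(435 - 2Q) - 215q_i.
First-order condition (treating rivals' output as given): 220 - 4q_i - 2·Σ_{j≠i} q_j = 0.
With identical firms every q_j equals q_i, so Σ_{j≠i} q_j = 2q_i and 220 = 8q_i, giving q_i = 55/2.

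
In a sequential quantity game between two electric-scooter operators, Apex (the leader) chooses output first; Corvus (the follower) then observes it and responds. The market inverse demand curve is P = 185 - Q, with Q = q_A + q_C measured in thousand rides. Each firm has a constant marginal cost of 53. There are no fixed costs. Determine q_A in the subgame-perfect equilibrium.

66

The follower Corvus best-responds to any q_A: π_C = (185 - Q)q_C - 53q_C.
Setting the follower's marginal profit to zero, 132 - q_A - 2q_C = 0, i.e. q_C = (132 - q_A)/2.
Apex substitutes q_C(q_A) into its own profit: π_A = q_A(185 - q_A - (132 - q_A)/2) - 53q_A = (119 - (1/2)q_A)q_A - 53q_A.
The leader's first-order condition 66 - q_A = 0 yields q_A = 66.
Then q_C = (132 - 66)/2 = 33.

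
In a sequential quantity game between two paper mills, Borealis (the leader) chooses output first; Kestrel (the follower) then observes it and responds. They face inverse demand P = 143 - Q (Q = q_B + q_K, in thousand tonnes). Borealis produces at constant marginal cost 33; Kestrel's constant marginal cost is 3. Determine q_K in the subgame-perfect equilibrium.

50

Solve by backward induction. Given q_B, the follower Kestrel maximises π_K = (143 - q_B - q_K)q_K - 3q_K.
Setting the follower's marginal profit to zero, 140 - q_B - 2q_K = 0, i.e. q_K = (140 - q_B)/2.
Borealis substitutes q_K(q_B) into its own profit: π_B = q_B(143 - q_B - (140 - q_B)/2) - 33q_B = (73 - (1/2)q_B)q_B - 33q_B.
Maximising: ∂π_B/∂q_B = 40 - q_B = 0, giving q_B = 40.
Then q_K = (140 - 40)/2 = 50.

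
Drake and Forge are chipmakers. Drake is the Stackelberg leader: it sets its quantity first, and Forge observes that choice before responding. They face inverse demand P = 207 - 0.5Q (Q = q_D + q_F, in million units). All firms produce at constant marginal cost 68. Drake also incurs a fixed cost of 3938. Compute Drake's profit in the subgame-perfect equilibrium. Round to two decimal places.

892.25

The follower Forge best-responds to any q_D: π_F = (207 - 0.5Q)q_F - 68q_F.
Follower FOC: 139 - (1/2)q_D - q_F = 0, so q_F(q_D) = (139 - (1/2)q_D).
The leader anticipates this reaction. Substituting into P = 207 - 0.5Q gives P = 275/2 - (1/4)q_D, so π_D = (275/2 - (1/4)q_D)q_D - 68q_D.
Maximising: ∂π_D/∂q_D = 139/2 - (1/2)q_D = 0, giving q_D = 139.
Then q_F = (139 - (1/2)·139) = 139/2.
Price P = 207 - (1/2)·(417/2) = 411/4.
Drake's profit: (411/4 - 68)·139 - 3938 = 892.2500.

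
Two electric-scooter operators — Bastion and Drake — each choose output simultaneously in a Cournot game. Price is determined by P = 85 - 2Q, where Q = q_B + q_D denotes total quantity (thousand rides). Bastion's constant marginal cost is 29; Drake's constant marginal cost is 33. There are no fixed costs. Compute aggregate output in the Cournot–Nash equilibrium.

Bastion's profit: π_B = (85 - 2Q)q_B - (29q_B). Setting ∂π_B/∂q_B = 0: 56 - 4q_B - 2(q_D) = 0.
Drake's profit: π_D = (85 - 2Q)q_D - (33q_D). Setting ∂π_D/∂q_D = 0: 52 - 4q_D - 2(q_B) = 0.
Best responses: q_B = (56 - 2q_D)/4, q_D = (52 - 2q_B)/4.
Solving the pair: q_B = 10, q_D = 8.
Total output Q = 10 + 8 = 18.

18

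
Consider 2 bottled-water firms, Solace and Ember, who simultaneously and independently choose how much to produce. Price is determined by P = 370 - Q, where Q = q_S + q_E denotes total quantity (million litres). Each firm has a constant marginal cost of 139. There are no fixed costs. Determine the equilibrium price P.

216

Each firm earns π_i = (370 - Q)q_i - 139q_i.
First-order condition (treating rivals' output as given): 231 - 2q_i - q_j = 0.
With identical firms every q_j equals q_i, so q_j = q_i and 231 = 3q_i, giving q_i = 77.
Total output Q = 154, so price P = 370 - 154 = 216.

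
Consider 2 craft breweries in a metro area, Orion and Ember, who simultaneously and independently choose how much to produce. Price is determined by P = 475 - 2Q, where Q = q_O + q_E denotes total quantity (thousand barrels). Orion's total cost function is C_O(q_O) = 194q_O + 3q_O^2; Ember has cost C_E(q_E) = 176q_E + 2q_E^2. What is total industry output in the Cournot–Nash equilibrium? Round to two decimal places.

53.66

Orion's profit: π_O = (475 - 2Q)q_O - (194q_O + 3q_O²). Setting ∂π_O/∂q_O = 0: 281 - 10q_O - 2(q_E) = 0.
Ember's first-order condition: 299 - 8q_E - 2(q_O) = 0.
Rearranging gives the reaction functions q_O = (281 - 2q_E)/10 and q_E = (299 - 2q_O)/8.
Substituting one into the other gives q_O = 825/38 and q_E = 607/19.
Total output Q = 825/38 + 607/19 = 53.6579.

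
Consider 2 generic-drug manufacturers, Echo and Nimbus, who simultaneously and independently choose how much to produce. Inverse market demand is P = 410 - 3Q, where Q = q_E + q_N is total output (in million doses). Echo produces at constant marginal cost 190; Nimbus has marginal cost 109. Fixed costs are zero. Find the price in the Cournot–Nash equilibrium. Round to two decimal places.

236.33

Echo's profit: π_E = (410 - 3Q)q_E - (190q_E). Setting ∂π_E/∂q_E = 0: 220 - 6q_E - 3(q_N) = 0.
Nimbus's first-order condition: 301 - 6q_N - 3(q_E) = 0.
Best responses: q_E = (220 - 3q_N)/6, q_N = (301 - 3q_E)/6.
Solving the pair: q_E = 139/9, q_N = 382/9.
Total output Q = 521/9, so price P = 410 - 3·(521/9) = 709/3.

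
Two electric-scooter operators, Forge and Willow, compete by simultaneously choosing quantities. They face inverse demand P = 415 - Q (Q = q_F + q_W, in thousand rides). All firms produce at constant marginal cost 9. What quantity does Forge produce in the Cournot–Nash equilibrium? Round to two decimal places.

135.33

A representative firm's profit is π_i = q_i(415 - Q) - 9q_i.
First-order condition (treating rivals' output as given): 406 - 2q_i - q_j = 0.
With identical firms every q_j equals q_i, so q_j = q_i and 406 = 3q_i, giving q_i = 406/3.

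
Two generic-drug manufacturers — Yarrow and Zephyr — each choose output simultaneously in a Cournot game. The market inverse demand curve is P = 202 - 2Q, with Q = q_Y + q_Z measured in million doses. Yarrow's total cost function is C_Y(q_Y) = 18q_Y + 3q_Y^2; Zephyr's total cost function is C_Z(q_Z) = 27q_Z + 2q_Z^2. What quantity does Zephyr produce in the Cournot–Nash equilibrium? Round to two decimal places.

18.18

Yarrow's profit: π_Y = (202 - 2Q)q_Y - (18q_Y + 3q_Y²). Setting ∂π_Y/∂q_Y = 0: 184 - 10q_Y - 2(q_Z) = 0.
Zephyr's profit: π_Z = (202 - 2Q)q_Z - (27q_Z + 2q_Z²). Setting ∂π_Z/∂q_Z = 0: 175 - 8q_Z - 2(q_Y) = 0.
So q_Y = (184 - 2q_Z)/10 and q_Z = (175 - 2q_Y)/8.
Substituting one into the other gives q_Y = 561/38 and q_Z = 691/38.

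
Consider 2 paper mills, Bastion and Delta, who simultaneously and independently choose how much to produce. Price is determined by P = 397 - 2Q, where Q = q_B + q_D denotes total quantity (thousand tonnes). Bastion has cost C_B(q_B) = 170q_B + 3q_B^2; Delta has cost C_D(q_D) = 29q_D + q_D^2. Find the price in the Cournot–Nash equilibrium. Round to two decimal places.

Bastion's profit: π_B = (397 - 2Q)q_B - (170q_B + 3q_B²). Setting ∂π_B/∂q_B = 0: 227 - 10q_B - 2(q_D) = 0.
Delta's profit: π_D = (397 - 2Q)q_D - (29q_D + q_D²). Setting ∂π_D/∂q_D = 0: 368 - 6q_D - 2(q_B) = 0.
Best responses: q_B = (227 - 2q_D)/10, q_D = (368 - 2q_B)/6.
Substituting one into the other gives q_B = 313/28 and q_D = 1613/28.
Total output Q = 963/14, so price P = 397 - 2·(963/14) = 1816/7.

259.43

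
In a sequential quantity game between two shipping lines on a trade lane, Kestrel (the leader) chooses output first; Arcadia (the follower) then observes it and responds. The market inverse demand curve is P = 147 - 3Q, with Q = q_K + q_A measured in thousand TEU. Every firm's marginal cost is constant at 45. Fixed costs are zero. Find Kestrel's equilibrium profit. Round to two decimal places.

The follower Arcadia best-responds to any q_K: π_A = (147 - 3Q)q_A - 45q_A.
Setting the follower's marginal profit to zero, 102 - 3q_K - 6q_A = 0, i.e. q_A = (102 - 3q_K)/6.
The leader anticipates this reaction. Substituting into P = 147 - 3Q gives P = 96 - (3/2)q_K, so π_K = (96 - (3/2)q_K)q_K - 45q_K.
Maximising: ∂π_K/∂q_K = 51 - 3q_K = 0, giving q_K = 17.
Then q_A = (102 - 3·17)/6 = 17/2.
Price P = 147 - 3·(51/2) = 141/2.
Kestrel's profit: (141/2 - 45)·17 = 867/2.

433.50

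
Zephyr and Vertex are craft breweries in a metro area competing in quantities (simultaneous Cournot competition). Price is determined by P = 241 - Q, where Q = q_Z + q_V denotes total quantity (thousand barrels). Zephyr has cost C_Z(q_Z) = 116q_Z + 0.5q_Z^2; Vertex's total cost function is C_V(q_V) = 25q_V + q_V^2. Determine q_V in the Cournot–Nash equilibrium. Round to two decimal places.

47.55

Zephyr's profit: π_Z = (241 - Q)q_Z - (116q_Z + (1/2)q_Z²). Setting ∂π_Z/∂q_Z = 0: 125 - 3q_Z - (q_V) = 0.
Vertex's first-order condition: 216 - 4q_V - (q_Z) = 0.
So q_Z = (125 - q_V)/3 and q_V = (216 - q_Z)/4.
Substituting one into the other gives q_Z = 284/11 and q_V = 523/11.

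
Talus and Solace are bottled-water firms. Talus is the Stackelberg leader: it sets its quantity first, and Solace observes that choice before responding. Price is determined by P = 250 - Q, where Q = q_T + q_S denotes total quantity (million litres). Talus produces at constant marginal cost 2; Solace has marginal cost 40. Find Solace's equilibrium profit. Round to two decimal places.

1122.25

The follower Solace best-responds to any q_T: π_S = (250 - Q)q_S - 40q_S.
Follower FOC: 210 - q_T - 2q_S = 0, so q_S(q_T) = (210 - q_T)/2.
The leader anticipates this reaction. Substituting into P = 250 - Q gives P = 145 - (1/2)q_T, so π_T = (145 - (1/2)q_T)q_T - 2q_T.
Leader FOC: 143 - q_T = 0, so q_T = 143.
Then q_S = (210 - 143)/2 = 67/2.
Price P = 250 - 353/2 = 147/2.
Solace's profit: (147/2 - 40)·(67/2) = 1122.2500.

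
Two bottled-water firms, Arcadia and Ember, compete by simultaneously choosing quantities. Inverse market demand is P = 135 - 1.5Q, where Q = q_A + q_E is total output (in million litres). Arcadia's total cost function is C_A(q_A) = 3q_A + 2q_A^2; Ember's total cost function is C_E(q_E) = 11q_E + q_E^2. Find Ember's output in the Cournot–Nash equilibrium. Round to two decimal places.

Arcadia's profit: π_A = (135 - 1.5Q)q_A - (3q_A + 2q_A²). Setting ∂π_A/∂q_A = 0: 132 - 7q_A - (3/2)(q_E) = 0.
Ember's first-order condition: 124 - 5q_E - (3/2)(q_A) = 0.
Rearranging gives the reaction functions q_A = (132 - (3/2)q_E)/7 and q_E = (124 - (3/2)q_A)/5.
Solving the pair: q_A = 1896/131, q_E = 20.4580.

20.46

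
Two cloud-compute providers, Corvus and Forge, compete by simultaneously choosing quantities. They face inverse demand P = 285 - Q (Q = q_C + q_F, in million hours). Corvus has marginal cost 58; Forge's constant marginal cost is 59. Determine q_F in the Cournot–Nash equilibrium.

Corvus's profit: π_C = (285 - Q)q_C - (58q_C). Setting ∂π_C/∂q_C = 0: 227 - 2q_C - (q_F) = 0.
Forge's first-order condition: 226 - 2q_F - (q_C) = 0.
Rearranging gives the reaction functions q_C = (227 - q_F)/2 and q_F = (226 - q_C)/2.
Solving the pair: q_C = 76, q_F = 75.

75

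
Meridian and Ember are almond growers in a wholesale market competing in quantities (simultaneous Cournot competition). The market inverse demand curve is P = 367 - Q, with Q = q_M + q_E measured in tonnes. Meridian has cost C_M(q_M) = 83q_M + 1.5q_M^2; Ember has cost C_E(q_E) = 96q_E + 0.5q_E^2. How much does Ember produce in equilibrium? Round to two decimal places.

76.50

Meridian's profit: π_M = (367 - Q)q_M - (83q_M + (3/2)q_M²). Setting ∂π_M/∂q_M = 0: 284 - 5q_M - (q_E) = 0.
Ember's first-order condition: 271 - 3q_E - (q_M) = 0.
Best responses: q_M = (284 - q_E)/5, q_E = (271 - q_M)/3.
Solving the pair: q_M = 83/2, q_E = 153/2.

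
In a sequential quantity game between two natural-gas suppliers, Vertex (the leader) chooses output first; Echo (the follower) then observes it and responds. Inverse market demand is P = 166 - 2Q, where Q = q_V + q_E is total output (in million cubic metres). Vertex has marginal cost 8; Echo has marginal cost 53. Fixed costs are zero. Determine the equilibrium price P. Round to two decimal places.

58.75

The follower Echo best-responds to any q_V: π_E = (166 - 2Q)q_E - 53q_E.
∂π_E/∂q_E = 113 - 2q_V - 4q_E = 0 gives the reaction function q_E = (113 - 2q_V)/4.
Vertex substitutes q_E(q_V) into its own profit: π_V = q_V(166 - 2q_V - (113 - 2q_V)/2) - 8q_V = (219/2 - q_V)q_V - 8q_V.
Maximising: ∂π_V/∂q_V = 203/2 - 2q_V = 0, giving q_V = 203/4.
Then q_E = (113 - 2·(203/4))/4 = 23/8.
Total output Q = 429/8, so price P = 166 - 2·(429/8) = 235/4.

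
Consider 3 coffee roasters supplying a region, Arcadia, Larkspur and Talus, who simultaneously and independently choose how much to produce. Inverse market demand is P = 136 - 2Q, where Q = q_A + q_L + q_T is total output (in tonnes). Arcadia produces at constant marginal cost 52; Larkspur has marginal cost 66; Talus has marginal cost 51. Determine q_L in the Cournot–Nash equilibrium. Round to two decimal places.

5.13

Arcadia's profit: π_A = (136 - 2Q)q_A - (52q_A). Setting ∂π_A/∂q_A = 0: 84 - 4q_A - 2(q_L + q_T) = 0.
Larkspur's profit: π_L = (136 - 2Q)q_L - (66q_L). Setting ∂π_L/∂q_L = 0: 70 - 4q_L - 2(q_A + q_T) = 0.
Talus's profit: π_T = (136 - 2Q)q_T - (51q_T). Setting ∂π_T/∂q_T = 0: 85 - 4q_T - 2(q_A + q_L) = 0.
Adding the 3 first-order conditions: 239 − 8Q = 0, so Q = 239/8.
Back-substituting: q_A = (84 − 239/4)/2 = 97/8, q_L = (70 − 239/4)/2 = 41/8, q_T = (85 − 239/4)/2 = 101/8.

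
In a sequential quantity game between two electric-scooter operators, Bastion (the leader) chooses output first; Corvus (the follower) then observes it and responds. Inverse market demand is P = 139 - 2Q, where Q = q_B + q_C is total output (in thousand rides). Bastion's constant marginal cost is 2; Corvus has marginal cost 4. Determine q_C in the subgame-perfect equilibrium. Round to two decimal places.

Solve by backward induction. Given q_B, the follower Corvus maximises π_C = (139 - 2q_B - 2q_C)q_C - 4q_C.
∂π_C/∂q_C = 135 - 2q_B - 4q_C = 0 gives the reaction function q_C = (135 - 2q_B)/4.
Bastion substitutes q_C(q_B) into its own profit: π_B = q_B(139 - 2q_B - (135 - 2q_B)/2) - 2q_B = (143/2 - q_B)q_B - 2q_B.
The leader's first-order condition 139/2 - 2q_B = 0 yields q_B = 139/4.
Then q_C = (135 - 2·(139/4))/4 = 131/8.

16.38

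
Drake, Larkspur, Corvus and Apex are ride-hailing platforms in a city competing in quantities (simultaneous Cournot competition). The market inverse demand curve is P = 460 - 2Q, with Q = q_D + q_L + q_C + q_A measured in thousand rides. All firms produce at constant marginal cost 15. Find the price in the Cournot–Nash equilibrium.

A representative firm's profit is π_i = q_i(460 - 2Q) - 15q_i.
Setting ∂π_i/∂q_i = 0 with rivals' quantities fixed: 445 - 4q_i - 2·Σ_{j≠i} q_j = 0.
By symmetry each firm produces the same amount; substituting Σ_{j≠i} q_j = 3q_i yields q_i = 445/10 = 89/2.
Total output Q = 178, so price P = 460 - 2·178 = 104.

104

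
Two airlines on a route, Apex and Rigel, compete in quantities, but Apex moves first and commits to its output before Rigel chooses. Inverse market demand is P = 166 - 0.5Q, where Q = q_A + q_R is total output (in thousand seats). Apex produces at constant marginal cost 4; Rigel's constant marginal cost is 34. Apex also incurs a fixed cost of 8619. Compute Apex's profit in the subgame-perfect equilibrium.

The follower Rigel best-responds to any q_A: π_R = (166 - 0.5Q)q_R - 34q_R.
Follower FOC: 132 - (1/2)q_A - q_R = 0, so q_R(q_A) = (132 - (1/2)q_A).
The leader anticipates this reaction. Substituting into P = 166 - 0.5Q gives P = 100 - (1/4)q_A, so π_A = (100 - (1/4)q_A)q_A - 4q_A.
The leader's first-order condition 96 - (1/2)q_A = 0 yields q_A = 192.
Then q_R = (132 - (1/2)·192) = 36.
Price P = 166 - (1/2)·228 = 52.
Apex's profit: (52 - 4)·192 - 8619 = 597.

597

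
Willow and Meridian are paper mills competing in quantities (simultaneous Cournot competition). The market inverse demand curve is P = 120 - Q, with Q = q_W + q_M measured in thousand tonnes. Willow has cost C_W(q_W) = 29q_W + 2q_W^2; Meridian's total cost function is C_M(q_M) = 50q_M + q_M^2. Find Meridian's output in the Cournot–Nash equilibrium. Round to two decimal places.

Willow's profit: π_W = (120 - Q)q_W - (29q_W + 2q_W²). Setting ∂π_W/∂q_W = 0: 91 - 6q_W - (q_M) = 0.
Meridian's first-order condition: 70 - 4q_M - (q_W) = 0.
So q_W = (91 - q_M)/6 and q_M = (70 - q_W)/4.
Substituting one into the other gives q_W = 294/23 and q_M = 329/23.

14.30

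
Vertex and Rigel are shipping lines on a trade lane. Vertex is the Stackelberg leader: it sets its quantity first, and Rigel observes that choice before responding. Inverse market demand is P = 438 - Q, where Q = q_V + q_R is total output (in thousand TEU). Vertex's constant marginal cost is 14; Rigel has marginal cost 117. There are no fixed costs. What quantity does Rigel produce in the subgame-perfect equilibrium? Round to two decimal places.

Solve by backward induction. Given q_V, the follower Rigel maximises π_R = (438 - q_V - q_R)q_R - 117q_R.
Follower FOC: 321 - q_V - 2q_R = 0, so q_R(q_V) = (321 - q_V)/2.
Vertex substitutes q_R(q_V) into its own profit: π_V = q_V(438 - q_V - (321 - q_V)/2) - 14q_V = (555/2 - (1/2)q_V)q_V - 14q_V.
Leader FOC: 527/2 - q_V = 0, so q_V = 527/2.
Then q_R = (321 - 527/2)/2 = 115/4.

28.75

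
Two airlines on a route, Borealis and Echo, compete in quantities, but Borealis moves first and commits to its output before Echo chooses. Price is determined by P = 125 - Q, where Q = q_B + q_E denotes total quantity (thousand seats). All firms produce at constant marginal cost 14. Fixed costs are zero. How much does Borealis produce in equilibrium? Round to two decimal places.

Solve by backward induction. Given q_B, the follower Echo maximises π_E = (125 - q_B - q_E)q_E - 14q_E.
Follower FOC: 111 - q_B - 2q_E = 0, so q_E(q_B) = (111 - q_B)/2.
The leader anticipates this reaction. Substituting into P = 125 - Q gives P = 139/2 - (1/2)q_B, so π_B = (139/2 - (1/2)q_B)q_B - 14q_B.
The leader's first-order condition 111/2 - q_B = 0 yields q_B = 111/2.
Then q_E = (111 - 111/2)/2 = 111/4.

55.50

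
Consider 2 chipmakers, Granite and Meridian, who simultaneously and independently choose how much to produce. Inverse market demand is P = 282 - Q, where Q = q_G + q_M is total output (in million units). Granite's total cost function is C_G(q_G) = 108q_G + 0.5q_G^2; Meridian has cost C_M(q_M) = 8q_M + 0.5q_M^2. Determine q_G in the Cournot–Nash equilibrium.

31

Granite's profit: π_G = (282 - Q)q_G - (108q_G + (1/2)q_G²). Setting ∂π_G/∂q_G = 0: 174 - 3q_G - (q_M) = 0.
Meridian's first-order condition: 274 - 3q_M - (q_G) = 0.
So q_G = (174 - q_M)/3 and q_M = (274 - q_G)/3.
Solving the pair: q_G = 31, q_M = 81.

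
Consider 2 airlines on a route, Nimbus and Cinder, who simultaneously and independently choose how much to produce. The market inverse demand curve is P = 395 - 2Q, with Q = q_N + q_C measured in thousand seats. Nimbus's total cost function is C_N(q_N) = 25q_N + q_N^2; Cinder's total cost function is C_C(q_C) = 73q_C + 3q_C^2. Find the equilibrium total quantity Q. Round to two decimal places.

Nimbus's profit: π_N = (395 - 2Q)q_N - (25q_N + q_N²). Setting ∂π_N/∂q_N = 0: 370 - 6q_N - 2(q_C) = 0.
Cinder's profit: π_C = (395 - 2Q)q_C - (73q_C + 3q_C²). Setting ∂π_C/∂q_C = 0: 322 - 10q_C - 2(q_N) = 0.
So q_N = (370 - 2q_C)/6 and q_C = (322 - 2q_N)/10.
Solving the pair: q_N = 382/7, q_C = 149/7.
Total output Q = 382/7 + 149/7 = 531/7.

75.86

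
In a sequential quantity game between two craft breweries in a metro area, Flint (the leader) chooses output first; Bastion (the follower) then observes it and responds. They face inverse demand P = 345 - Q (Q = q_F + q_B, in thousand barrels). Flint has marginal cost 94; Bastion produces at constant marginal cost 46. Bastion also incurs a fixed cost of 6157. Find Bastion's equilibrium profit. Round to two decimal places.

Solve by backward induction. Given q_F, the follower Bastion maximises π_B = (345 - q_F - q_B)q_B - 46q_B.
Setting the follower's marginal profit to zero, 299 - q_F - 2q_B = 0, i.e. q_B = (299 - q_F)/2.
Flint substitutes q_B(q_F) into its own profit: π_F = q_F(345 - q_F - (299 - q_F)/2) - 94q_F = (391/2 - (1/2)q_F)q_F - 94q_F.
Maximising: ∂π_F/∂q_F = 203/2 - q_F = 0, giving q_F = 203/2.
Then q_B = (299 - 203/2)/2 = 395/4.
Price P = 345 - 801/4 = 579/4.
Bastion's profit: (579/4 - 46)·(395/4) - 6157 = 3594.5625.

3594.56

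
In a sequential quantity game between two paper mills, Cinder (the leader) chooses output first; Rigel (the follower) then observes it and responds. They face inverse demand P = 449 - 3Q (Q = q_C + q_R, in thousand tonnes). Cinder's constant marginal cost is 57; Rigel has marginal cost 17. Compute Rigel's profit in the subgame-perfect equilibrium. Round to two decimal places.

5461.33

The follower Rigel best-responds to any q_C: π_R = (449 - 3Q)q_R - 17q_R.
Setting the follower's marginal profit to zero, 432 - 3q_C - 6q_R = 0, i.e. q_R = (432 - 3q_C)/6.
The leader anticipates this reaction. Substituting into P = 449 - 3Q gives P = 233 - (3/2)q_C, so π_C = (233 - (3/2)q_C)q_C - 57q_C.
The leader's first-order condition 176 - 3q_C = 0 yields q_C = 176/3.
Then q_R = (432 - 3·(176/3))/6 = 128/3.
Price P = 449 - 3·(304/3) = 145.
Rigel's profit: (145 - 17)·(128/3) = 5461.3333.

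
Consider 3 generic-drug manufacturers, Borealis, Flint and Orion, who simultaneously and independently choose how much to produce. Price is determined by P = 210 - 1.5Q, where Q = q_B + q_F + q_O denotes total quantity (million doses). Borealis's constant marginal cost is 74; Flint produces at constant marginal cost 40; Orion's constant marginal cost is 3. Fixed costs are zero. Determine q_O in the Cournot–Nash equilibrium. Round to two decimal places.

52.50

Borealis's profit: π_B = (210 - 1.5Q)q_B - (74q_B). Setting ∂π_B/∂q_B = 0: 136 - 3q_B - (3/2)(q_F + q_O) = 0.
Flint's first-order condition: 170 - 3q_F - (3/2)(q_B + q_O) = 0.
Orion's first-order condition: 207 - 3q_O - (3/2)(q_B + q_F) = 0.
Adding the 3 conditions: 513 − 3Q − 3Q = 0, i.e. Q = 171/2.
Back-substituting: q_B = (136 − 513/4)/(3/2) = 31/6, q_F = (170 − 513/4)/(3/2) = 167/6, q_O = (207 − 513/4)/(3/2) = 105/2.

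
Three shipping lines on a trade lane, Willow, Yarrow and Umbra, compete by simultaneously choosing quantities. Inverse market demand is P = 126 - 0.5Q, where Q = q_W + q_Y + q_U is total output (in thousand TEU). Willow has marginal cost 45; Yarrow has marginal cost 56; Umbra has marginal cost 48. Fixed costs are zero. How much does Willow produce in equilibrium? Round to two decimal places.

47.50

Willow's profit: π_W = (126 - 0.5Q)q_W - (45q_W). Setting ∂π_W/∂q_W = 0: 81 - q_W - (1/2)(q_Y + q_U) = 0.
Yarrow's profit: π_Y = (126 - 0.5Q)q_Y - (56q_Y). Setting ∂π_Y/∂q_Y = 0: 70 - q_Y - (1/2)(q_W + q_U) = 0.
Umbra's first-order condition: 78 - q_U - (1/2)(q_W + q_Y) = 0.
Adding the 3 first-order conditions: 229 − 2Q = 0, so Q = 229/2.
Back-substituting: q_W = (81 − 229/4)/(1/2) = 95/2, q_Y = (70 − 229/4)/(1/2) = 51/2, q_U = (78 − 229/4)/(1/2) = 83/2.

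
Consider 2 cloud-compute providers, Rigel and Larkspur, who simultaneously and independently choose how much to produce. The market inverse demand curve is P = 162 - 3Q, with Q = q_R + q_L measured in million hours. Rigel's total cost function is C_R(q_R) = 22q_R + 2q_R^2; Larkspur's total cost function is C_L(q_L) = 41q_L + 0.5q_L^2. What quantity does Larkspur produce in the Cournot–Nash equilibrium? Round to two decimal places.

Rigel's profit: π_R = (162 - 3Q)q_R - (22q_R + 2q_R²). Setting ∂π_R/∂q_R = 0: 140 - 10q_R - 3(q_L) = 0.
Larkspur's profit: π_L = (162 - 3Q)q_L - (41q_L + (1/2)q_L²). Setting ∂π_L/∂q_L = 0: 121 - 7q_L - 3(q_R) = 0.
Rearranging gives the reaction functions q_R = (140 - 3q_L)/10 and q_L = (121 - 3q_R)/7.
Solving the pair: q_R = 617/61, q_L = 790/61.

12.95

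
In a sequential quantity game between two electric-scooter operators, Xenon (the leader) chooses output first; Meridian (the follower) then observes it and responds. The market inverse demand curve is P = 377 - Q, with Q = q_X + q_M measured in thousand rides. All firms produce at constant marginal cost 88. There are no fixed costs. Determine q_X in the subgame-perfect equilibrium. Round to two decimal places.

The follower Meridian best-responds to any q_X: π_M = (377 - Q)q_M - 88q_M.
Setting the follower's marginal profit to zero, 289 - q_X - 2q_M = 0, i.e. q_M = (289 - q_X)/2.
Xenon substitutes q_M(q_X) into its own profit: π_X = q_X(377 - q_X - (289 - q_X)/2) - 88q_X = (465/2 - (1/2)q_X)q_X - 88q_X.
Leader FOC: 289/2 - q_X = 0, so q_X = 289/2.
Then q_M = (289 - 289/2)/2 = 289/4.

144.50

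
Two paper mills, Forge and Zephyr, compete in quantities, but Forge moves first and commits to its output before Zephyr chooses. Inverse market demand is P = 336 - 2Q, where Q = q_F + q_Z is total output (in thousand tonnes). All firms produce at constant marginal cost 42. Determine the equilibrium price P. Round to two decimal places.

Solve by backward induction. Given q_F, the follower Zephyr maximises π_Z = (336 - 2q_F - 2q_Z)q_Z - 42q_Z.
∂π_Z/∂q_Z = 294 - 2q_F - 4q_Z = 0 gives the reaction function q_Z = (294 - 2q_F)/4.
Forge substitutes q_Z(q_F) into its own profit: π_F = q_F(336 - 2q_F - (294 - 2q_F)/2) - 42q_F = (189 - q_F)q_F - 42q_F.
Leader FOC: 147 - 2q_F = 0, so q_F = 147/2.
Then q_Z = (294 - 2·(147/2))/4 = 147/4.
Total output Q = 441/4, so price P = 336 - 2·(441/4) = 231/2.

115.50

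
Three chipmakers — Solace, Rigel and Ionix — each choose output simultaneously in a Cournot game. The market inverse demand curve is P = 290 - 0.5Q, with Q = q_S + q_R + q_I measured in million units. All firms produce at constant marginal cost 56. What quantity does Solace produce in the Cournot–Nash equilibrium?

Each firm earns π_i = (290 - 0.5Q)q_i - 56q_i.
First-order condition (treating rivals' output as given): 234 - q_i - (1/2)·Σ_{j≠i} q_j = 0.
With identical firms every q_j equals q_i, so Σ_{j≠i} q_j = 2q_i and 234 = 2q_i, giving q_i = 117.

117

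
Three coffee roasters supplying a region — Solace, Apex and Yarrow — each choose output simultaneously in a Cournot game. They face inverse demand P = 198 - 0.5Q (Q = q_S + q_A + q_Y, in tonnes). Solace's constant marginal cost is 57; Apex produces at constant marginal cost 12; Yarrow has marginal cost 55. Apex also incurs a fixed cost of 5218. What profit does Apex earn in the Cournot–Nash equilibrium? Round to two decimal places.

4166.50

Solace's profit: π_S = (198 - 0.5Q)q_S - (57q_S). Setting ∂π_S/∂q_S = 0: 141 - q_S - (1/2)(q_A + q_Y) = 0.
Apex's first-order condition: 186 - q_A - (1/2)(q_S + q_Y) = 0.
Yarrow's profit: π_Y = (198 - 0.5Q)q_Y - (55q_Y). Setting ∂π_Y/∂q_Y = 0: 143 - q_Y - (1/2)(q_S + q_A) = 0.
Adding the 3 conditions: 470 − Q − Q = 0, i.e. Q = 235.
Back-substituting: q_S = (141 − 235/2)/(1/2) = 47, q_A = (186 − 235/2)/(1/2) = 137, q_Y = (143 − 235/2)/(1/2) = 51.
Price P = 198 - (1/2)·235 = 161/2.
Apex's profit: (161/2 - 12)·137 - 5218 = 4166.5000.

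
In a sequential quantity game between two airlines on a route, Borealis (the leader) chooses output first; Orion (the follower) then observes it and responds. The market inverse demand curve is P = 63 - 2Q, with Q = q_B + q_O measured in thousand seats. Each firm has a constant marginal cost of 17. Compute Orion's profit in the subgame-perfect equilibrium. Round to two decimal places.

66.13

Solve by backward induction. Given q_B, the follower Orion maximises π_O = (63 - 2q_B - 2q_O)q_O - 17q_O.
Follower FOC: 46 - 2q_B - 4q_O = 0, so q_O(q_B) = (46 - 2q_B)/4.
Borealis substitutes q_O(q_B) into its own profit: π_B = q_B(63 - 2q_B - (46 - 2q_B)/2) - 17q_B = (40 - q_B)q_B - 17q_B.
Maximising: ∂π_B/∂q_B = 23 - 2q_B = 0, giving q_B = 23/2.
Then q_O = (46 - 2·(23/2))/4 = 23/4.
Price P = 63 - 2·(69/4) = 57/2.
Orion's profit: (57/2 - 17)·(23/4) = 529/8.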